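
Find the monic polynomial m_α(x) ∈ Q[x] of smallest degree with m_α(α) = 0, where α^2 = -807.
m_α(x) = x^2 + 807

α satisfies α^2 + 807 = 0, so x^2 + 807 annihilates α. Since d = -807 is squarefree and ≠ 1, it is not a perfect square in Q, so x^2 + 807 has no rational root and is therefore irreducible over Q (a degree-2 polynomial over a field is irreducible iff it has no root). Hence m_α(x) = x^2 + 807.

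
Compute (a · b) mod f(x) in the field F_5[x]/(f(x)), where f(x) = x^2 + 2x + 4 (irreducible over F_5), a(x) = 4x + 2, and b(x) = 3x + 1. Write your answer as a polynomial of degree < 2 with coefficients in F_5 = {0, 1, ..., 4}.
a · b ≡ x + 4 (mod f(x))

Multiply in F_5[x]: a(x)·b(x) = (4x + 2)·(3x + 1) = 2x^2 + 2. This has degree ≥ 2, so divide by f(x) over F_5: 2x^2 + 2 = (2)·(x^2 + 2x + 4) + (x + 4). Hence a·b ≡ x + 4 (mod f). (F_5[x]/(f) is a field with 5^2 = 25 elements since f is irreducible of degree 2.)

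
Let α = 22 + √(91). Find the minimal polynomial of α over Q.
m_α(x) = x^2 - 44x + 393

From α - 22 = √(91), squaring gives (α - 22)^2 = 91, i.e. α^2 - 44α + 484 = 91, so α^2 - 44α + 393 = 0. The discriminant of x^2 - 44x + 393 is (-44)^2 - 4·(393) = 1936 - 1572 = 364, and 4·(91) is not a perfect square in Q since 91 is squarefree and ≠ 1. Hence x^2 - 44x + 393 is irreducible over Q and is the minimal polynomial of α.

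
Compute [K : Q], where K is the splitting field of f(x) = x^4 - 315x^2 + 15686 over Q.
[K : Q] = 4

Solving the quadratic in x^2: x^2 = (315 ± √(315^2 - 4·15686))/2 = (315 ± √36481)/2 = (315 ± 191)/2, giving x^2 = 62 or x^2 = 253. So f(x) = (x^2 - 62)(x^2 - 253) and the roots of f are ±√62, ±√253. Hence the splitting field is K = Q(√62, √253). Since 62 and 253 are distinct squarefree integers > 1, their product 15686 is not a perfect square, so √253 ∉ Q(√62). By the tower law [K:Q] = [Q(√62,√253):Q(√62)] · [Q(√62):Q] = 2 · 2 = 4.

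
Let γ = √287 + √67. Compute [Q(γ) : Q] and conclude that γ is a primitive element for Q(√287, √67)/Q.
[Q(γ) : Q] = 4 (equivalently, Q(γ) = Q(√287, √67))

Obviously Q(γ) ⊆ Q(√287, √67), and [Q(√287, √67):Q] = 4 (since 287, 67 are distinct squarefree integers > 1 with 19229 not a perfect square). To show equality we compute the minimal polynomial of γ. From γ = √287 + √67: γ^2 = 287 + 2√(19229) + 67 = 354 + 2√(19229), so γ^2 - 354 = 2√(19229); squaring, (γ^2 - 354)^2 = 4·19229, i.e. γ^4 - 708γ^2 + 125316 - 76916 = 0, i.e. γ^4 - 708γ^2 + 48400 = 0. So γ is a root of x^4 - 708x^2 + 48400. This polynomial is irreducible over Q: it has no rational root (each ±√287 ± √67 is irrational), and any factorization into two quadratics over Q would force √(19229) ∈ Q (pairing opposite roots) or √287, √67 ∈ Q (other pairings), all impossible. Hence [Q(γ):Q] = 4 = [Q(√287, √67):Q], so Q(γ) = Q(√287, √67).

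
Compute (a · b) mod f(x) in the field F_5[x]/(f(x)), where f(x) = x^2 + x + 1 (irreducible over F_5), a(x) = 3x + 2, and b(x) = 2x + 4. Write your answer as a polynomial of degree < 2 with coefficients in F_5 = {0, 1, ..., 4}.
a · b ≡ 2 (mod f(x))

Multiply in F_5[x]: a(x)·b(x) = (3x + 2)·(2x + 4) = x^2 + x + 3. This has degree ≥ 2, so divide by f(x) over F_5: x^2 + x + 3 = (1)·(x^2 + x + 1) + (2). Hence a·b ≡ 2 (mod f). (F_5[x]/(f) is a field with 5^2 = 25 elements since f is irreducible of degree 2.)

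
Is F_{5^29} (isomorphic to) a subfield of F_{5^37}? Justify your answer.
No: F_{5^29} is not a subfield of F_{5^37}

F_{p^m} embeds in F_{p^n} iff m | n. Here 29 ∤ 37 (since 37 = 1·29 + 8 with remainder 8 ≠ 0), so F_{5^29} is not a subfield of F_{5^37}. Equivalently: if it were, the tower law would give 29 = [F_{5^29}:F_5] dividing [F_{5^37}:F_5] = 37, contradiction.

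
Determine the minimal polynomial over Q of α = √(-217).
m_α(x) = x^2 + 217

α satisfies α^2 + 217 = 0, so x^2 + 217 annihilates α. Since d = -217 is squarefree and ≠ 1, it is not a perfect square in Q, so x^2 + 217 has no rational root and is therefore irreducible over Q (a degree-2 polynomial over a field is irreducible iff it has no root). Hence m_α(x) = x^2 + 217.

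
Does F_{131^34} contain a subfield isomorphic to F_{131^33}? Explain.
No: F_{131^33} is not a subfield of F_{131^34}

F_{p^m} embeds in F_{p^n} iff m | n. Here 33 ∤ 34 (since 34 = 1·33 + 1 with remainder 1 ≠ 0), so F_{131^33} is not a subfield of F_{131^34}. Equivalently: if it were, the tower law would give 33 = [F_{131^33}:F_131] dividing [F_{131^34}:F_131] = 34, contradiction.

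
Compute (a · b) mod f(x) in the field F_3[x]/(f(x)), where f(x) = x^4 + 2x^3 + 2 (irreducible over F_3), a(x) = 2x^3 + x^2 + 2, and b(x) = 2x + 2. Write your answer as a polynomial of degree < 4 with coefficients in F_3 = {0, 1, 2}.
a · b ≡ x^3 + 2x^2 + x + 2 (mod f(x))

Multiply in F_3[x]: a(x)·b(x) = (2x^3 + x^2 + 2)·(2x + 2) = x^4 + 2x^2 + x + 1. This has degree ≥ 4, so divide by f(x) over F_3: x^4 + 2x^2 + x + 1 = (1)·(x^4 + 2x^3 + 2) + (x^3 + 2x^2 + x + 2). Hence a·b ≡ x^3 + 2x^2 + x + 2 (mod f). (F_3[x]/(f) is a field with 3^4 = 81 elements since f is irreducible of degree 4.)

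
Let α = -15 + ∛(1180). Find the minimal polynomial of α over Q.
m_α(x) = x^3 + 45x^2 + 675x + 2195

Set β = α + 15 = ∛(1180), so β^3 = 1180. Then (α + 15)^3 - 1180 = 0, i.e. α is a root of g(x) = (x + 15)^3 - 1180 = x^3 + 45x^2 + 675x + 2195. Since g(x) = h(x + 15) where h(x) = x^3 - 1180, and h is irreducible over Q (because 1180 is not a perfect cube, so h has no rational root, and a monic cubic with no rational root is irreducible), g is also irreducible (irreducibility is preserved under the substitution x → x + 15). Hence m_α(x) = x^3 + 45x^2 + 675x + 2195.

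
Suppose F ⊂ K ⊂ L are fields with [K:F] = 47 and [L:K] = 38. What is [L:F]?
[L:F] = 1786

The tower law says that for any tower of field extensions F ⊂ K ⊂ L with finite degrees, [L:F] = [L:K] · [K:F]. Here this gives [L:F] = 38 · 47 = 1786.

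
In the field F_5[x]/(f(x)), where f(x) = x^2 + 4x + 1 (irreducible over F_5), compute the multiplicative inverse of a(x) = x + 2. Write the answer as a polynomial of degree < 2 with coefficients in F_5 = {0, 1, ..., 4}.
a(x)^(-1) ≡ 2x + 4 (mod f(x))

Since f is irreducible over F_5, F_5[x]/(f) is a field and a(x) ≠ 0 has an inverse. Apply the extended Euclidean algorithm to f(x) and a(x) in F_5[x]: f(x) = (x + 2)·a(x) + (2). The last nonzero remainder is the constant 2 = gcd(f, a) in F_5. Back-substituting through the division chain expresses 2 = s(x)·a(x) + t(x)·f(x) with s(x) ≡ 4x + 3 (mod f), so (4x + 3)·a(x) ≡ 2 (mod f). Multiplying by 2^(-1) ≡ 3 in F_5 gives a(x)^(-1) ≡ 3·(4x + 3) ≡ 2x + 4 (mod f). Check: (x + 2)·(2x + 4) = 2x^2 + 3x + 3 ≡ 1 (mod x^2 + 4x + 1).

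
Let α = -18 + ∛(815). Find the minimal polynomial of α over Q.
m_α(x) = x^3 + 54x^2 + 972x + 5017

Set β = α + 18 = ∛(815), so β^3 = 815. Then (α + 18)^3 - 815 = 0, i.e. α is a root of g(x) = (x + 18)^3 - 815 = x^3 + 54x^2 + 972x + 5017. Since g(x) = h(x + 18) where h(x) = x^3 - 815, and h is irreducible over Q (because 815 is not a perfect cube, so h has no rational root, and a monic cubic with no rational root is irreducible), g is also irreducible (irreducibility is preserved under the substitution x → x + 18). Hence m_α(x) = x^3 + 54x^2 + 972x + 5017.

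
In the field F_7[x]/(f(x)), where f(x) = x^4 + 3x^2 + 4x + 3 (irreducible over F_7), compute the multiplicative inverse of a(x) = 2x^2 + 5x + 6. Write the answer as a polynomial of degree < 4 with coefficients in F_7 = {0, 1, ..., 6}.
a(x)^(-1) ≡ 3x^3 + 3 (mod f(x))

Since f is irreducible over F_7, F_7[x]/(f) is a field and a(x) ≠ 0 has an inverse. Apply the extended Euclidean algorithm to f(x) and a(x) in F_7[x]: f(x) = (4x^2 + 4x + 4)·a(x) + (2x);  a(x) = (x + 6)·(2x) + (6). The last nonzero remainder is the constant 6 = gcd(f, a) in F_7. Back-substituting through the division chain expresses 6 = s(x)·a(x) + t(x)·f(x) with s(x) ≡ 4x^3 + 4 (mod f), so (4x^3 + 4)·a(x) ≡ 6 (mod f). Multiplying by 6^(-1) ≡ 6 in F_7 gives a(x)^(-1) ≡ 6·(4x^3 + 4) ≡ 3x^3 + 3 (mod f). Check: (2x^2 + 5x + 6)·(3x^3 + 3) = 6x^5 + x^4 + 4x^3 + 6x^2 + x + 4 ≡ 1 (mod x^4 + 3x^2 + 4x + 3).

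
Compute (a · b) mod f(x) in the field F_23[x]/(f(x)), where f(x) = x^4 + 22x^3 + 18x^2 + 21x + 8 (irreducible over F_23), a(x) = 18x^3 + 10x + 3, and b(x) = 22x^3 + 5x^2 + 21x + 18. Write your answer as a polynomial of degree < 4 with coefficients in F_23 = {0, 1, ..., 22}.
a · b ≡ 10x^3 + 9x^2 + 22x + 14 (mod f(x))

Multiply in F_23[x]: a(x)·b(x) = (18x^3 + 10x + 3)·(22x^3 + 5x^2 + 21x + 18) = 5x^6 + 21x^5 + 3x^3 + 18x^2 + 13x + 8. This has degree ≥ 4, so divide by f(x) over F_23: 5x^6 + 21x^5 + 3x^3 + 18x^2 + 13x + 8 = (5x^2 + 3x + 5)·(x^4 + 22x^3 + 18x^2 + 21x + 8) + (10x^3 + 9x^2 + 22x + 14). Hence a·b ≡ 10x^3 + 9x^2 + 22x + 14 (mod f). (F_23[x]/(f) is a field with 23^4 = 279841 elements since f is irreducible of degree 4.)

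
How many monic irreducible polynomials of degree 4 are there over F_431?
There are 8626740840 monic irreducible polynomials of degree 4 over F_431

Each element of F_{431^4} that lies in no proper subfield is a root of exactly one monic irreducible of degree 4 over F_431, and each such polynomial has 4 distinct roots in F_{431^4}. By Möbius inversion the count is N_431(4) = (1/4) Σ_{d|4} μ(4/d) · 431^d = (1/4)(μ(4)·431^1 + μ(2)·431^2 + μ(1)·431^4) = 34506963360/4 = 8626740840.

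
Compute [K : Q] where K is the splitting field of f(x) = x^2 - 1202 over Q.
[K : Q] = 2

f(x) = x^2 - 1202 factors as (x - √1202)(x + √1202). The splitting field is K = Q(√1202). Since 1202 is squarefree and > 1, it is not a perfect square, so x^2 - 1202 is irreducible over Q and [Q(√1202) : Q] = 2. Hence [K : Q] = 2.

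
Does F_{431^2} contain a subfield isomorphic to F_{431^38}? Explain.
No: F_{431^38} is not a subfield of F_{431^2}

F_{p^m} embeds in F_{p^n} iff m | n. Here 38 ∤ 2 (since 2 = 0·38 + 2 with remainder 2 ≠ 0), so F_{431^38} is not a subfield of F_{431^2}. Equivalently: if it were, the tower law would give 38 = [F_{431^38}:F_431] dividing [F_{431^2}:F_431] = 2, contradiction.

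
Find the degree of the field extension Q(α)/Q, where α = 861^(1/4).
[Q(α):Q] = 4

α is a root of x^4 - 861. By Eisenstein's criterion at the prime p = 3 (which divides the constant term 861 but p^2 = 9 does not, since 861 is squarefree), x^4 - 861 is irreducible over Q. Hence [Q(α):Q] = 4.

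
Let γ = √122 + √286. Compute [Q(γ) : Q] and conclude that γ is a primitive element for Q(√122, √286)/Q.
[Q(γ) : Q] = 4 (equivalently, Q(γ) = Q(√122, √286))

Obviously Q(γ) ⊆ Q(√122, √286), and [Q(√122, √286):Q] = 4 (since 122, 286 are distinct squarefree integers > 1 with 34892 not a perfect square). To show equality we compute the minimal polynomial of γ. From γ = √122 + √286: γ^2 = 122 + 2√(34892) + 286 = 408 + 2√(34892), so γ^2 - 408 = 2√(34892); squaring, (γ^2 - 408)^2 = 4·34892, i.e. γ^4 - 816γ^2 + 166464 - 139568 = 0, i.e. γ^4 - 816γ^2 + 26896 = 0. So γ is a root of x^4 - 816x^2 + 26896. This polynomial is irreducible over Q: it has no rational root (each ±√122 ± √286 is irrational), and any factorization into two quadratics over Q would force √(34892) ∈ Q (pairing opposite roots) or √122, √286 ∈ Q (other pairings), all impossible. Hence [Q(γ):Q] = 4 = [Q(√122, √286):Q], so Q(γ) = Q(√122, √286).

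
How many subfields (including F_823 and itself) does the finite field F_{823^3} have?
F_{823^3} has 2 subfields

The subfields of F_{p^n} are exactly the fields F_{p^d} for d | n (each is the fixed field of the unique index-d subgroup of Gal(F_{p^n}/F_p) ≅ Z/nZ). The divisors of n = 3 are {1, 3}, giving 2 subfields: F_{823^1}, F_{823^3}.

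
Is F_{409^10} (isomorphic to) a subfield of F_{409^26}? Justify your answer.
No: F_{409^10} is not a subfield of F_{409^26}

F_{p^m} embeds in F_{p^n} iff m | n. Here 10 ∤ 26 (since 26 = 2·10 + 6 with remainder 6 ≠ 0), so F_{409^10} is not a subfield of F_{409^26}. Equivalently: if it were, the tower law would give 10 = [F_{409^10}:F_409] dividing [F_{409^26}:F_409] = 26, contradiction.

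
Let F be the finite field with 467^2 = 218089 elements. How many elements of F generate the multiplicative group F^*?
There are φ(218088) = 66816 primitive elements

F_q^* is cyclic of order q - 1 = 218088. A cyclic group of order m has exactly φ(m) generators. Here m = 218088 = 2^3 · 3^2 · 13 · 233, so the number of primitive elements is φ(218088) = 66816.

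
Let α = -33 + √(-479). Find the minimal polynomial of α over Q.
m_α(x) = x^2 + 66x + 1568

From α + 33 = √(-479), squaring gives (α + 33)^2 = -479, i.e. α^2 + 66α + 1089 = -479, so α^2 + 66α + 1568 = 0. The discriminant of x^2 + 66x + 1568 is (66)^2 - 4·(1568) = 4356 - 6272 = -1916, and 4·(-479) is not a perfect square in Q since -479 is squarefree and ≠ 1. Hence x^2 + 66x + 1568 is irreducible over Q and is the minimal polynomial of α.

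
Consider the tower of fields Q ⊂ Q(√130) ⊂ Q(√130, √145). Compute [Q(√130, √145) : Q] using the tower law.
[Q(√130, √145) : Q] = 4

[Q(√130):Q] = 2 (min poly x^2 - 130, irreducible since 130 is squarefree > 1). For the top step, suppose √145 ∈ Q(√130), say √145 = c + d√130 with c, d ∈ Q. Squaring: 145 = c^2 + 130d^2 + 2cd√130. Since √130 ∉ Q this forces 2cd = 0. If d = 0 then √145 = c ∈ Q, contradicting 145 squarefree > 1. If c = 0 then 145 = 130d^2, so 130·145 = (130d)^2 is a perfect square in Q — but 130·145 = 18850 is not a perfect square (since 130 and 145 are distinct squarefree integers). Contradiction. Hence √145 ∉ Q(√130), so x^2 - 145 stays irreducible over Q(√130) and [Q(√130, √145) : Q(√130)] = 2. By the tower law, [Q(√130, √145) : Q] = 2 · 2 = 4.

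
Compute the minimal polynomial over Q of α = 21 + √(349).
m_α(x) = x^2 - 42x + 92

From α - 21 = √(349), squaring gives (α - 21)^2 = 349, i.e. α^2 - 42α + 441 = 349, so α^2 - 42α + 92 = 0. The discriminant of x^2 - 42x + 92 is (-42)^2 - 4·(92) = 1764 - 368 = 1396, and 4·(349) is not a perfect square in Q since 349 is squarefree and ≠ 1. Hence x^2 - 42x + 92 is irreducible over Q and is the minimal polynomial of α.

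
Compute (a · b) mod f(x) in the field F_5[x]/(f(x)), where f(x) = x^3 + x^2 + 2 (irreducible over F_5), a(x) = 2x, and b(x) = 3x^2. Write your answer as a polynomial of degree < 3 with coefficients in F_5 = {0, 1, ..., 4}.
a · b ≡ 4x^2 + 3 (mod f(x))

Multiply in F_5[x]: a(x)·b(x) = (2x)·(3x^2) = x^3. This has degree ≥ 3, so divide by f(x) over F_5: x^3 = (1)·(x^3 + x^2 + 2) + (4x^2 + 3). Hence a·b ≡ 4x^2 + 3 (mod f). (F_5[x]/(f) is a field with 5^3 = 125 elements since f is irreducible of degree 3.)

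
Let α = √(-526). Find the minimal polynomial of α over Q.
m_α(x) = x^2 + 526

α satisfies α^2 + 526 = 0, so x^2 + 526 annihilates α. Since d = -526 is squarefree and ≠ 1, it is not a perfect square in Q, so x^2 + 526 has no rational root and is therefore irreducible over Q (a degree-2 polynomial over a field is irreducible iff it has no root). Hence m_α(x) = x^2 + 526.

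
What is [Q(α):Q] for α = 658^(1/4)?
[Q(α):Q] = 4

α is a root of x^4 - 658. By Eisenstein's criterion at the prime p = 2 (which divides the constant term 658 but p^2 = 4 does not, since 658 is squarefree), x^4 - 658 is irreducible over Q. Hence [Q(α):Q] = 4.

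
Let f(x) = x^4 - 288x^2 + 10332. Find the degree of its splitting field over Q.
[K : Q] = 4

Solving the quadratic in x^2: x^2 = (288 ± √(288^2 - 4·10332))/2 = (288 ± √41616)/2 = (288 ± 204)/2, giving x^2 = 246 or x^2 = 42. So f(x) = (x^2 - 246)(x^2 - 42) and the roots of f are ±√246, ±√42. Hence the splitting field is K = Q(√246, √42). Since 246 and 42 are distinct squarefree integers > 1, their product 10332 is not a perfect square, so √42 ∉ Q(√246). By the tower law [K:Q] = [Q(√246,√42):Q(√246)] · [Q(√246):Q] = 2 · 2 = 4.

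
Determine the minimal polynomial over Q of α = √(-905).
m_α(x) = x^2 + 905

α satisfies α^2 + 905 = 0, so x^2 + 905 annihilates α. Since d = -905 is squarefree and ≠ 1, it is not a perfect square in Q, so x^2 + 905 has no rational root and is therefore irreducible over Q (a degree-2 polynomial over a field is irreducible iff it has no root). Hence m_α(x) = x^2 + 905.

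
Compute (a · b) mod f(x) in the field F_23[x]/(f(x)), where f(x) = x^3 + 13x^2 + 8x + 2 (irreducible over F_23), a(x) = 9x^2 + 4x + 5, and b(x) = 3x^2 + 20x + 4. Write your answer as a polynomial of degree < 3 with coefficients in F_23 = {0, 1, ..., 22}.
a · b ≡ 4x^2 + 16 (mod f(x))

Multiply in F_23[x]: a(x)·b(x) = (9x^2 + 4x + 5)·(3x^2 + 20x + 4) = 4x^4 + 8x^3 + 16x^2 + x + 20. This has degree ≥ 3, so divide by f(x) over F_23: 4x^4 + 8x^3 + 16x^2 + x + 20 = (4x + 2)·(x^3 + 13x^2 + 8x + 2) + (4x^2 + 16). Hence a·b ≡ 4x^2 + 16 (mod f). (F_23[x]/(f) is a field with 23^3 = 12167 elements since f is irreducible of degree 3.)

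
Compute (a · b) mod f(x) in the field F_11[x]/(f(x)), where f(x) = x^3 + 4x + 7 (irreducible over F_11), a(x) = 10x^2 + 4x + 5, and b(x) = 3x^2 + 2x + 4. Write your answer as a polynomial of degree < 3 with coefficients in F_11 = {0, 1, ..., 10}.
a · b ≡ 9x^2 + 7x + 5 (mod f(x))

Multiply in F_11[x]: a(x)·b(x) = (10x^2 + 4x + 5)·(3x^2 + 2x + 4) = 8x^4 + 10x^3 + 8x^2 + 4x + 9. This has degree ≥ 3, so divide by f(x) over F_11: 8x^4 + 10x^3 + 8x^2 + 4x + 9 = (8x + 10)·(x^3 + 4x + 7) + (9x^2 + 7x + 5). Hence a·b ≡ 9x^2 + 7x + 5 (mod f). (F_11[x]/(f) is a field with 11^3 = 1331 elements since f is irreducible of degree 3.)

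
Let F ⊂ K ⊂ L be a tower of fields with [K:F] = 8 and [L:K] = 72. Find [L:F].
[L:F] = 576

The tower law says that for any tower of field extensions F ⊂ K ⊂ L with finite degrees, [L:F] = [L:K] · [K:F]. Here this gives [L:F] = 72 · 8 = 576.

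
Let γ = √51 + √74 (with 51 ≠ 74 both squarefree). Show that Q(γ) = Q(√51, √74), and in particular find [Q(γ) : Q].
[Q(γ) : Q] = 4 (equivalently, Q(γ) = Q(√51, √74))

Obviously Q(γ) ⊆ Q(√51, √74), and [Q(√51, √74):Q] = 4 (since 51, 74 are distinct squarefree integers > 1 with 3774 not a perfect square). To show equality we compute the minimal polynomial of γ. From γ = √51 + √74: γ^2 = 51 + 2√(3774) + 74 = 125 + 2√(3774), so γ^2 - 125 = 2√(3774); squaring, (γ^2 - 125)^2 = 4·3774, i.e. γ^4 - 250γ^2 + 15625 - 15096 = 0, i.e. γ^4 - 250γ^2 + 529 = 0. So γ is a root of x^4 - 250x^2 + 529. This polynomial is irreducible over Q: it has no rational root (each ±√51 ± √74 is irrational), and any factorization into two quadratics over Q would force √(3774) ∈ Q (pairing opposite roots) or √51, √74 ∈ Q (other pairings), all impossible. Hence [Q(γ):Q] = 4 = [Q(√51, √74):Q], so Q(γ) = Q(√51, √74).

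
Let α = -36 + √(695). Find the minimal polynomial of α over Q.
m_α(x) = x^2 + 72x + 601

From α + 36 = √(695), squaring gives (α + 36)^2 = 695, i.e. α^2 + 72α + 1296 = 695, so α^2 + 72α + 601 = 0. The discriminant of x^2 + 72x + 601 is (72)^2 - 4·(601) = 5184 - 2404 = 2780, and 4·(695) is not a perfect square in Q since 695 is squarefree and ≠ 1. Hence x^2 + 72x + 601 is irreducible over Q and is the minimal polynomial of α.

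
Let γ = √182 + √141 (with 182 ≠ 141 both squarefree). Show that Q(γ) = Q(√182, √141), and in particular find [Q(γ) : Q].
[Q(γ) : Q] = 4 (equivalently, Q(γ) = Q(√182, √141))

Obviously Q(γ) ⊆ Q(√182, √141), and [Q(√182, √141):Q] = 4 (since 182, 141 are distinct squarefree integers > 1 with 25662 not a perfect square). To show equality we compute the minimal polynomial of γ. From γ = √182 + √141: γ^2 = 182 + 2√(25662) + 141 = 323 + 2√(25662), so γ^2 - 323 = 2√(25662); squaring, (γ^2 - 323)^2 = 4·25662, i.e. γ^4 - 646γ^2 + 104329 - 102648 = 0, i.e. γ^4 - 646γ^2 + 1681 = 0. So γ is a root of x^4 - 646x^2 + 1681. This polynomial is irreducible over Q: it has no rational root (each ±√182 ± √141 is irrational), and any factorization into two quadratics over Q would force √(25662) ∈ Q (pairing opposite roots) or √182, √141 ∈ Q (other pairings), all impossible. Hence [Q(γ):Q] = 4 = [Q(√182, √141):Q], so Q(γ) = Q(√182, √141).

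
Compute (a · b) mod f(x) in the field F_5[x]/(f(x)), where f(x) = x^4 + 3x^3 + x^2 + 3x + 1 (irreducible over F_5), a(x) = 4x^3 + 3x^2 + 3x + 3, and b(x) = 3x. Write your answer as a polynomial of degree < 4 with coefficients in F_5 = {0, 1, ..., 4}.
a · b ≡ 3x^3 + 2x^2 + 3x + 3 (mod f(x))

Multiply in F_5[x]: a(x)·b(x) = (4x^3 + 3x^2 + 3x + 3)·(3x) = 2x^4 + 4x^3 + 4x^2 + 4x. This has degree ≥ 4, so divide by f(x) over F_5: 2x^4 + 4x^3 + 4x^2 + 4x = (2)·(x^4 + 3x^3 + x^2 + 3x + 1) + (3x^3 + 2x^2 + 3x + 3). Hence a·b ≡ 3x^3 + 2x^2 + 3x + 3 (mod f). (F_5[x]/(f) is a field with 5^4 = 625 elements since f is irreducible of degree 4.)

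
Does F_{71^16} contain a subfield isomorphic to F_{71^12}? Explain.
No: F_{71^12} is not a subfield of F_{71^16}

F_{p^m} embeds in F_{p^n} iff m | n. Here 12 ∤ 16 (since 16 = 1·12 + 4 with remainder 4 ≠ 0), so F_{71^12} is not a subfield of F_{71^16}. Equivalently: if it were, the tower law would give 12 = [F_{71^12}:F_71] dividing [F_{71^16}:F_71] = 16, contradiction.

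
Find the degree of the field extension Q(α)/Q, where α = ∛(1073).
[Q(α):Q] = 3

The minimal polynomial of α is x^3 - 1073, irreducible over Q since 1073 is not a perfect cube (so x^3 - 1073 has no rational root). Hence [Q(α):Q] = deg(m_α) = 3.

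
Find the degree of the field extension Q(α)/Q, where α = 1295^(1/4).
[Q(α):Q] = 4

α is a root of x^4 - 1295. By Eisenstein's criterion at the prime p = 5 (which divides the constant term 1295 but p^2 = 25 does not, since 1295 is squarefree), x^4 - 1295 is irreducible over Q. Hence [Q(α):Q] = 4.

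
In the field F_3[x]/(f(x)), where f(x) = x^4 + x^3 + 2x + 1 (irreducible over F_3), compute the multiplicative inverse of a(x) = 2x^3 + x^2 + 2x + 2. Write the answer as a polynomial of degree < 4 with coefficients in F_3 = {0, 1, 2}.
a(x)^(-1) ≡ x^3 + 2x^2 + 1 (mod f(x))

Since f is irreducible over F_3, F_3[x]/(f) is a field and a(x) ≠ 0 has an inverse. Apply the extended Euclidean algorithm to f(x) and a(x) in F_3[x]: f(x) = (2x + 1)·a(x) + (x^2 + 2x + 2);  a(x) = (2x)·(x^2 + 2x + 2) + (x + 2);  (x^2 + 2x + 2) = (x)·(x + 2) + (2). The last nonzero remainder is the constant 2 = gcd(f, a) in F_3. Back-substituting through the division chain expresses 2 = s(x)·a(x) + t(x)·f(x) with s(x) ≡ 2x^3 + x^2 + 2 (mod f), so (2x^3 + x^2 + 2)·a(x) ≡ 2 (mod f). Multiplying by 2^(-1) ≡ 2 in F_3 gives a(x)^(-1) ≡ 2·(2x^3 + x^2 + 2) ≡ x^3 + 2x^2 + 1 (mod f). Check: (2x^3 + x^2 + 2x + 2)·(x^3 + 2x^2 + 1) = 2x^6 + 2x^5 + x^4 + 2x^3 + 2x^2 + 2x + 2 ≡ 1 (mod x^4 + x^3 + 2x + 1).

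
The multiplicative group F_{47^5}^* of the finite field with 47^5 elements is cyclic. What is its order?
|F_{47^5}^*| = 229345006

F_{47^5} has 47^5 = 229345007 elements; its multiplicative group consists of all nonzero elements, so |F_{47^5}^*| = 229345007 - 1 = 229345006. (It is cyclic since any finite subgroup of the multiplicative group of a field is cyclic.)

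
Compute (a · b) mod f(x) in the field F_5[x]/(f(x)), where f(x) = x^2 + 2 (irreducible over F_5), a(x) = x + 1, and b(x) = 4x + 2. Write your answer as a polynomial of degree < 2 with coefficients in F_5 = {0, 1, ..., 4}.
a · b ≡ x + 4 (mod f(x))

Multiply in F_5[x]: a(x)·b(x) = (x + 1)·(4x + 2) = 4x^2 + x + 2. This has degree ≥ 2, so divide by f(x) over F_5: 4x^2 + x + 2 = (4)·(x^2 + 2) + (x + 4). Hence a·b ≡ x + 4 (mod f). (F_5[x]/(f) is a field with 5^2 = 25 elements since f is irreducible of degree 2.)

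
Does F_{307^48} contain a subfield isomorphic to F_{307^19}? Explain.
No: F_{307^19} is not a subfield of F_{307^48}

F_{p^m} embeds in F_{p^n} iff m | n. Here 19 ∤ 48 (since 48 = 2·19 + 10 with remainder 10 ≠ 0), so F_{307^19} is not a subfield of F_{307^48}. Equivalently: if it were, the tower law would give 19 = [F_{307^19}:F_307] dividing [F_{307^48}:F_307] = 48, contradiction.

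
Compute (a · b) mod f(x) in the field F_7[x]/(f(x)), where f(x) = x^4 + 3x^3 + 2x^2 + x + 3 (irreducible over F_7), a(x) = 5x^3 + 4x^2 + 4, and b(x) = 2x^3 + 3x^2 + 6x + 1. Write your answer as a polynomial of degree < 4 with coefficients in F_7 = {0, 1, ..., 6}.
a · b ≡ 3x^3 + 5x^2 + 2x + 1 (mod f(x))

Multiply in F_7[x]: a(x)·b(x) = (5x^3 + 4x^2 + 4)·(2x^3 + 3x^2 + 6x + 1) = 3x^6 + 2x^5 + 2x^3 + 2x^2 + 3x + 4. This has degree ≥ 4, so divide by f(x) over F_7: 3x^6 + 2x^5 + 2x^3 + 2x^2 + 3x + 4 = (3x^2 + 1)·(x^4 + 3x^3 + 2x^2 + x + 3) + (3x^3 + 5x^2 + 2x + 1). Hence a·b ≡ 3x^3 + 5x^2 + 2x + 1 (mod f). (F_7[x]/(f) is a field with 7^4 = 2401 elements since f is irreducible of degree 4.)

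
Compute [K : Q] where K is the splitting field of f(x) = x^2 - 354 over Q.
[K : Q] = 2

f(x) = x^2 - 354 factors as (x - √354)(x + √354). The splitting field is K = Q(√354). Since 354 is squarefree and > 1, it is not a perfect square, so x^2 - 354 is irreducible over Q and [Q(√354) : Q] = 2. Hence [K : Q] = 2.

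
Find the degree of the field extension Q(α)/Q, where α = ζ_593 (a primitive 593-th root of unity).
[Q(α):Q] = 592

The minimal polynomial of ζ_593 over Q is the 593-th cyclotomic polynomial Φ_593(x), which is irreducible over Q and has degree φ(593) = 592. Hence [Q(α):Q] = φ(593) = 592.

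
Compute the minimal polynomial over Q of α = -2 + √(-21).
m_α(x) = x^2 + 4x + 25

From α + 2 = √(-21), squaring gives (α + 2)^2 = -21, i.e. α^2 + 4α + 4 = -21, so α^2 + 4α + 25 = 0. The discriminant of x^2 + 4x + 25 is (4)^2 - 4·(25) = 16 - 100 = -84, and 4·(-21) is not a perfect square in Q since -21 is squarefree and ≠ 1. Hence x^2 + 4x + 25 is irreducible over Q and is the minimal polynomial of α.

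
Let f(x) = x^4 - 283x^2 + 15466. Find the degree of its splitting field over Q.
[K : Q] = 4

Solving the quadratic in x^2: x^2 = (283 ± √(283^2 - 4·15466))/2 = (283 ± √18225)/2 = (283 ± 135)/2, giving x^2 = 209 or x^2 = 74. So f(x) = (x^2 - 209)(x^2 - 74) and the roots of f are ±√209, ±√74. Hence the splitting field is K = Q(√209, √74). Since 209 and 74 are distinct squarefree integers > 1, their product 15466 is not a perfect square, so √74 ∉ Q(√209). By the tower law [K:Q] = [Q(√209,√74):Q(√209)] · [Q(√209):Q] = 2 · 2 = 4.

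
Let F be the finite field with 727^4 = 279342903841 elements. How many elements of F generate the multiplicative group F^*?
There are φ(279342903840) = 50412257280 primitive elements

F_q^* is cyclic of order q - 1 = 279342903840. A cyclic group of order m has exactly φ(m) generators. Here m = 279342903840 = 2^5 · 3 · 5 · 7 · 11^2 · 13 · 17 · 3109, so the number of primitive elements is φ(279342903840) = 50412257280.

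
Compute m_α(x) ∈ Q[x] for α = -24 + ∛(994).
m_α(x) = x^3 + 72x^2 + 1728x + 12830

Set β = α + 24 = ∛(994), so β^3 = 994. Then (α + 24)^3 - 994 = 0, i.e. α is a root of g(x) = (x + 24)^3 - 994 = x^3 + 72x^2 + 1728x + 12830. Since g(x) = h(x + 24) where h(x) = x^3 - 994, and h is irreducible over Q (because 994 is not a perfect cube, so h has no rational root, and a monic cubic with no rational root is irreducible), g is also irreducible (irreducibility is preserved under the substitution x → x + 24). Hence m_α(x) = x^3 + 72x^2 + 1728x + 12830.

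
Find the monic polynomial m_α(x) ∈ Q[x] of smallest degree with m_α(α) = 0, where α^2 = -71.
m_α(x) = x^2 + 71

α satisfies α^2 + 71 = 0, so x^2 + 71 annihilates α. Since d = -71 is squarefree and ≠ 1, it is not a perfect square in Q, so x^2 + 71 has no rational root and is therefore irreducible over Q (a degree-2 polynomial over a field is irreducible iff it has no root). Hence m_α(x) = x^2 + 71.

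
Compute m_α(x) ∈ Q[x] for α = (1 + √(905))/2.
m_α(x) = x^2 - x - 226

From 2α - 1 = √(905), squaring gives (2α - 1)^2 = 905, i.e. 4α^2 - 4α + 1 = 905, so α^2 - α + (1 - 905)/4 = 0. Since 905 ≡ 1 (mod 4), (1 - 905)/4 = -226 ∈ Z. The polynomial x^2 - x - 226 has discriminant 1 - 4·(-226) = 905, which is not a perfect square in Q (d = 905 is squarefree and ≠ 1), so x^2 - x - 226 is irreducible over Q. It is the minimal polynomial of α.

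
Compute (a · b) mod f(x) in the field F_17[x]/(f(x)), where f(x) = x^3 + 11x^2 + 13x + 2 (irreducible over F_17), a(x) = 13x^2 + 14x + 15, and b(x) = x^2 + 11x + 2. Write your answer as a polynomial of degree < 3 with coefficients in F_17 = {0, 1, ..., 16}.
a · b ≡ 8x^2 + 2x + 2 (mod f(x))

Multiply in F_17[x]: a(x)·b(x) = (13x^2 + 14x + 15)·(x^2 + 11x + 2) = 13x^4 + 4x^3 + 8x^2 + 6x + 13. This has degree ≥ 3, so divide by f(x) over F_17: 13x^4 + 4x^3 + 8x^2 + 6x + 13 = (13x + 14)·(x^3 + 11x^2 + 13x + 2) + (8x^2 + 2x + 2). Hence a·b ≡ 8x^2 + 2x + 2 (mod f). (F_17[x]/(f) is a field with 17^3 = 4913 elements since f is irreducible of degree 3.)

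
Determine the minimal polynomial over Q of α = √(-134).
m_α(x) = x^2 + 134

α satisfies α^2 + 134 = 0, so x^2 + 134 annihilates α. Since d = -134 is squarefree and ≠ 1, it is not a perfect square in Q, so x^2 + 134 has no rational root and is therefore irreducible over Q (a degree-2 polynomial over a field is irreducible iff it has no root). Hence m_α(x) = x^2 + 134.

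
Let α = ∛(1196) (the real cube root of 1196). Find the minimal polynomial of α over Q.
m_α(x) = x^3 - 1196

α satisfies α^3 = 1196, so x^3 - 1196 annihilates α. By the rational root test, a rational root p/q (in lowest terms) of x^3 - 1196 would satisfy p^3 = 1196 q^3, forcing q = 1 and p^3 = 1196; but 1196 is not a perfect cube, contradiction. A monic cubic over Q with no rational root is irreducible (any nontrivial factorization would include a linear factor). Hence x^3 - 1196 is the minimal polynomial of α, and in particular [Q(α):Q] = 3.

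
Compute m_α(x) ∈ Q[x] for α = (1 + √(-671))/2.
m_α(x) = x^2 - x + 168

From 2α - 1 = √(-671), squaring gives (2α - 1)^2 = -671, i.e. 4α^2 - 4α + 1 = -671, so α^2 - α + (1 + 671)/4 = 0. Since -671 ≡ 1 (mod 4), (1 + 671)/4 = 168 ∈ Z. The polynomial x^2 - x + 168 has discriminant 1 - 4·(168) = -671, which is not a perfect square in Q (d = -671 is squarefree and ≠ 1), so x^2 - x + 168 is irreducible over Q. It is the minimal polynomial of α.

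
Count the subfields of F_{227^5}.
F_{227^5} has 2 subfields

The subfields of F_{p^n} are exactly the fields F_{p^d} for d | n (each is the fixed field of the unique index-d subgroup of Gal(F_{p^n}/F_p) ≅ Z/nZ). The divisors of n = 5 are {1, 5}, giving 2 subfields: F_{227^1}, F_{227^5}.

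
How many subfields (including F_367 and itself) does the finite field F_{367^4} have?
F_{367^4} has 3 subfields

The subfields of F_{p^n} are exactly the fields F_{p^d} for d | n (each is the fixed field of the unique index-d subgroup of Gal(F_{p^n}/F_p) ≅ Z/nZ). The divisors of n = 4 are {1, 2, 4}, giving 3 subfields: F_{367^1}, F_{367^2}, F_{367^4}.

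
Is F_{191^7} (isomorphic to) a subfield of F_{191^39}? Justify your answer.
No: F_{191^7} is not a subfield of F_{191^39}

F_{p^m} embeds in F_{p^n} iff m | n. Here 7 ∤ 39 (since 39 = 5·7 + 4 with remainder 4 ≠ 0), so F_{191^7} is not a subfield of F_{191^39}. Equivalently: if it were, the tower law would give 7 = [F_{191^7}:F_191] dividing [F_{191^39}:F_191] = 39, contradiction.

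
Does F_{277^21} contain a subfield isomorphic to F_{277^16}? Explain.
No: F_{277^16} is not a subfield of F_{277^21}

F_{p^m} embeds in F_{p^n} iff m | n. Here 16 ∤ 21 (since 21 = 1·16 + 5 with remainder 5 ≠ 0), so F_{277^16} is not a subfield of F_{277^21}. Equivalently: if it were, the tower law would give 16 = [F_{277^16}:F_277] dividing [F_{277^21}:F_277] = 21, contradiction.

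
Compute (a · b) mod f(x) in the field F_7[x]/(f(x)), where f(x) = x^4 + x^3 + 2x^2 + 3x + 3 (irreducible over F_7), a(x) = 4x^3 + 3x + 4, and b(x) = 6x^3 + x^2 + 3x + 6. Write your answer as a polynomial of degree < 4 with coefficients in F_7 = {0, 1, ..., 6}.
a · b ≡ 3x^3 + 4x^2 + 4 (mod f(x))

Multiply in F_7[x]: a(x)·b(x) = (4x^3 + 3x + 4)·(6x^3 + x^2 + 3x + 6) = 3x^6 + 4x^5 + 2x^4 + 2x^3 + 6x^2 + 2x + 3. This has degree ≥ 4, so divide by f(x) over F_7: 3x^6 + 4x^5 + 2x^4 + 2x^3 + 6x^2 + 2x + 3 = (3x^2 + x + 2)·(x^4 + x^3 + 2x^2 + 3x + 3) + (3x^3 + 4x^2 + 4). Hence a·b ≡ 3x^3 + 4x^2 + 4 (mod f). (F_7[x]/(f) is a field with 7^4 = 2401 elements since f is irreducible of degree 4.)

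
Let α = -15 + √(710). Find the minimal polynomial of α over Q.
m_α(x) = x^2 + 30x - 485

From α + 15 = √(710), squaring gives (α + 15)^2 = 710, i.e. α^2 + 30α + 225 = 710, so α^2 + 30α - 485 = 0. The discriminant of x^2 + 30x - 485 is (30)^2 - 4·(-485) = 900 + 1940 = 2840, and 4·(710) is not a perfect square in Q since 710 is squarefree and ≠ 1. Hence x^2 + 30x - 485 is irreducible over Q and is the minimal polynomial of α.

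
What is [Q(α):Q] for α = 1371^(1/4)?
[Q(α):Q] = 4

α is a root of x^4 - 1371. By Eisenstein's criterion at the prime p = 3 (which divides the constant term 1371 but p^2 = 9 does not, since 1371 is squarefree), x^4 - 1371 is irreducible over Q. Hence [Q(α):Q] = 4.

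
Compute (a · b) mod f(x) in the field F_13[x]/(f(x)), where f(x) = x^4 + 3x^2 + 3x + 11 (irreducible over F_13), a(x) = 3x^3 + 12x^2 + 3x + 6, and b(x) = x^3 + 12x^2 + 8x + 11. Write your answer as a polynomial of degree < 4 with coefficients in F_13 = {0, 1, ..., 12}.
a · b ≡ 5x^3 + 7x^2 + 3x (mod f(x))

Multiply in F_13[x]: a(x)·b(x) = (3x^3 + 12x^2 + 3x + 6)·(x^3 + 12x^2 + 8x + 11) = 3x^6 + 9x^5 + 2x^4 + 2x^3 + 7x^2 + 3x + 1. This has degree ≥ 4, so divide by f(x) over F_13: 3x^6 + 9x^5 + 2x^4 + 2x^3 + 7x^2 + 3x + 1 = (3x^2 + 9x + 6)·(x^4 + 3x^2 + 3x + 11) + (5x^3 + 7x^2 + 3x). Hence a·b ≡ 5x^3 + 7x^2 + 3x (mod f). (F_13[x]/(f) is a field with 13^4 = 28561 elements since f is irreducible of degree 4.)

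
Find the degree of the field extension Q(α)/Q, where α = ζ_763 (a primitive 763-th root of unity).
[Q(α):Q] = 648

The minimal polynomial of ζ_763 over Q is the 763-th cyclotomic polynomial Φ_763(x), which is irreducible over Q and has degree φ(763) = 648. Hence [Q(α):Q] = φ(763) = 648.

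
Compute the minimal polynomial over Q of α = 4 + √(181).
m_α(x) = x^2 - 8x - 165

From α - 4 = √(181), squaring gives (α - 4)^2 = 181, i.e. α^2 - 8α + 16 = 181, so α^2 - 8α - 165 = 0. The discriminant of x^2 - 8x - 165 is (-8)^2 - 4·(-165) = 64 + 660 = 724, and 4·(181) is not a perfect square in Q since 181 is squarefree and ≠ 1. Hence x^2 - 8x - 165 is irreducible over Q and is the minimal polynomial of α.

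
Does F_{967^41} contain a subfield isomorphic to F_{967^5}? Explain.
No: F_{967^5} is not a subfield of F_{967^41}

F_{p^m} embeds in F_{p^n} iff m | n. Here 5 ∤ 41 (since 41 = 8·5 + 1 with remainder 1 ≠ 0), so F_{967^5} is not a subfield of F_{967^41}. Equivalently: if it were, the tower law would give 5 = [F_{967^5}:F_967] dividing [F_{967^41}:F_967] = 41, contradiction.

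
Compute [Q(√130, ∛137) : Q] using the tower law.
[Q(√130, ∛137) : Q] = 6

Let L = Q(√130, ∛137). Since Q(√130) ⊂ L and [Q(√130):Q] = 2, the tower law gives 2 | [L:Q]. Likewise Q(∛137) ⊂ L with [Q(∛137):Q] = 3 (because 137 is not a perfect cube), so 3 | [L:Q]. As gcd(2,3) = 1, [L:Q] is divisible by 6. Conversely L is generated over Q by √130 and ∛137, so [L:Q] ≤ 2·3 = 6. Therefore [Q(√130, ∛137) : Q] = 6.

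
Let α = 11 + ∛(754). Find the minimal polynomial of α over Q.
m_α(x) = x^3 - 33x^2 + 363x - 2085

Set β = α - 11 = ∛(754), so β^3 = 754. Then (α - 11)^3 - 754 = 0, i.e. α is a root of g(x) = (x - 11)^3 - 754 = x^3 - 33x^2 + 363x - 2085. Since g(x) = h(x - 11) where h(x) = x^3 - 754, and h is irreducible over Q (because 754 is not a perfect cube, so h has no rational root, and a monic cubic with no rational root is irreducible), g is also irreducible (irreducibility is preserved under the substitution x → x - 11). Hence m_α(x) = x^3 - 33x^2 + 363x - 2085.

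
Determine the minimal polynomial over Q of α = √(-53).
m_α(x) = x^2 + 53

α satisfies α^2 + 53 = 0, so x^2 + 53 annihilates α. Since d = -53 is squarefree and ≠ 1, it is not a perfect square in Q, so x^2 + 53 has no rational root and is therefore irreducible over Q (a degree-2 polynomial over a field is irreducible iff it has no root). Hence m_α(x) = x^2 + 53.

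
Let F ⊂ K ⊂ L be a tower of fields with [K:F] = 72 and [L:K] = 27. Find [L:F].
[L:F] = 1944

The tower law says that for any tower of field extensions F ⊂ K ⊂ L with finite degrees, [L:F] = [L:K] · [K:F]. Here this gives [L:F] = 27 · 72 = 1944.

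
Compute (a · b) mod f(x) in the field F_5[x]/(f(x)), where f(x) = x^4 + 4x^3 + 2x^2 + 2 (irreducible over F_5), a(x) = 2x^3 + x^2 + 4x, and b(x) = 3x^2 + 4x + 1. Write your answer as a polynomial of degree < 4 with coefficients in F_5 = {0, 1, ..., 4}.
a · b ≡ 3x^3 + 3x^2 + 2x + 1 (mod f(x))

Multiply in F_5[x]: a(x)·b(x) = (2x^3 + x^2 + 4x)·(3x^2 + 4x + 1) = x^5 + x^4 + 3x^3 + 2x^2 + 4x. This has degree ≥ 4, so divide by f(x) over F_5: x^5 + x^4 + 3x^3 + 2x^2 + 4x = (x + 2)·(x^4 + 4x^3 + 2x^2 + 2) + (3x^3 + 3x^2 + 2x + 1). Hence a·b ≡ 3x^3 + 3x^2 + 2x + 1 (mod f). (F_5[x]/(f) is a field with 5^4 = 625 elements since f is irreducible of degree 4.)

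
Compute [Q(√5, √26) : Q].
[Q(√5, √26) : Q] = 4

[Q(√5):Q] = 2 (min poly x^2 - 5, irreducible since 5 is squarefree > 1). For the top step, suppose √26 ∈ Q(√5), say √26 = c + d√5 with c, d ∈ Q. Squaring: 26 = c^2 + 5d^2 + 2cd√5. Since √5 ∉ Q this forces 2cd = 0. If d = 0 then √26 = c ∈ Q, contradicting 26 squarefree > 1. If c = 0 then 26 = 5d^2, so 5·26 = (5d)^2 is a perfect square in Q — but 5·26 = 130 is not a perfect square (since 5 and 26 are distinct squarefree integers). Contradiction. Hence √26 ∉ Q(√5), so x^2 - 26 stays irreducible over Q(√5) and [Q(√5, √26) : Q(√5)] = 2. By the tower law, [Q(√5, √26) : Q] = 2 · 2 = 4.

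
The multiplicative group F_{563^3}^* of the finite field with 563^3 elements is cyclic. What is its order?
|F_{563^3}^*| = 178453546

F_{563^3} has 563^3 = 178453547 elements; its multiplicative group consists of all nonzero elements, so |F_{563^3}^*| = 178453547 - 1 = 178453546. (It is cyclic since any finite subgroup of the multiplicative group of a field is cyclic.)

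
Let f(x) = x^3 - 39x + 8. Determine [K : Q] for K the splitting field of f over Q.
[K : Q] = 6

By the rational root test, any rational root of the monic integer polynomial f(x) = x^3 - 39x + 8 must be an integer dividing the constant term 8, i.e. one of ±{1, 2, 4, 8}. Evaluating: f(1) = -30, f(-1) = 46, f(2) = -62, f(-2) = 78, f(4) = -84, f(-4) = 100, f(8) = 208, f(-8) = -192; none is 0, so f has no rational root and is therefore irreducible over Q (a cubic with no linear factor over a field is irreducible). For an irreducible cubic, the Galois group is A_3 or S_3 according as the discriminant disc(f) = -4a^3 - 27b^2 = -4·(-39)^3 - 27·(8)^2 = 235548 is or is not a square in Q. Here disc(f) = 235548 is not a perfect square in Q, so the Galois group of f over Q is not contained in A_3 and must be all of S_3. The splitting field has degree |S_3| = 6 over Q, so [K : Q] = 6.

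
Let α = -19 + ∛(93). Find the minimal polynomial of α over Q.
m_α(x) = x^3 + 57x^2 + 1083x + 6766

Set β = α + 19 = ∛(93), so β^3 = 93. Then (α + 19)^3 - 93 = 0, i.e. α is a root of g(x) = (x + 19)^3 - 93 = x^3 + 57x^2 + 1083x + 6766. Since g(x) = h(x + 19) where h(x) = x^3 - 93, and h is irreducible over Q (because 93 is not a perfect cube, so h has no rational root, and a monic cubic with no rational root is irreducible), g is also irreducible (irreducibility is preserved under the substitution x → x + 19). Hence m_α(x) = x^3 + 57x^2 + 1083x + 6766.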